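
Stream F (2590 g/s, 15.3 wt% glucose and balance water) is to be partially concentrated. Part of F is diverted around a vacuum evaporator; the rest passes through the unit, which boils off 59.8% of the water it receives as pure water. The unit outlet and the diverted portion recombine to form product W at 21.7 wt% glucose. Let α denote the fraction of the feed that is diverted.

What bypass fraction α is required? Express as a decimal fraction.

0.418

All 2590×0.153 = 396.27 g/s of glucose reaches W, so W = 396.27/0.217 = 1826.1 g/s and vapour = 763.87 g/s.
The evaporator receives (1−α)·2590 of feed at 0.847 water and removes 0.598 of that water:
0.598×0.847×(1−α)×2590 = 763.87
(1−α) = 763.87/1311.9 = 0.5823;  α = 0.4177.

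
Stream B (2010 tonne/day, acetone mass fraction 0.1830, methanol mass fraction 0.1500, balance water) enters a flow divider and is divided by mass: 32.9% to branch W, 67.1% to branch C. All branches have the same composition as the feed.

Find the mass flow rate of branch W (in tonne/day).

661.3 tonne/day

Branch W flow = 0.329×2010 = 661.29 tonne/day.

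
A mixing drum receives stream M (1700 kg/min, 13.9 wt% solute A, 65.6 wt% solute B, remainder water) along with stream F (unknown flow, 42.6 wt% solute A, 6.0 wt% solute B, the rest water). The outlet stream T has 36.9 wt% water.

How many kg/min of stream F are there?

Let F be the unknown flow. Total out = 1700 + F.
water balance: 348.5 + 0.514·F = 0.369·(1700 + F)
(0.514 − 0.369)·F = 0.369×1700 − 348.5 = 278.8
F = 278.8 / 0.145 = 1922.8 kg/min

1923 kg/min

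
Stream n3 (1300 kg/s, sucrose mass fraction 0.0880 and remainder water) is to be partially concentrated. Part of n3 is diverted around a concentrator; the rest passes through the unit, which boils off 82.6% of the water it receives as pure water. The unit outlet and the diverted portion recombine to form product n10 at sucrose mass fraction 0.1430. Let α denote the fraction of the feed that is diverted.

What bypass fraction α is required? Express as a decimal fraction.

0.489

All 1300×0.088 = 114.4 kg/s of sucrose reaches n10, so n10 = 114.4/0.143 = 800 kg/s and vapour = 500 kg/s.
The evaporator receives (1−α)·1300 of feed at 0.912 water and removes 0.826 of that water:
0.826×0.912×(1−α)×1300 = 500
(1−α) = 500/979.31 = 0.5106;  α = 0.4894.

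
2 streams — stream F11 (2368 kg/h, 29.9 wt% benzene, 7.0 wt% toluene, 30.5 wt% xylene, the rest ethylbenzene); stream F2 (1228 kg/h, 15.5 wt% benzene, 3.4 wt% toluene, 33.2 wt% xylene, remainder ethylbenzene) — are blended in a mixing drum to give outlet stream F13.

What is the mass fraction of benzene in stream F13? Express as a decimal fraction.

Total flow out = 2368 + 1228 = 3596 kg/h.
benzene in = 2368×0.299 + 1228×0.155 = 898.37 kg/h.
benzene mass fraction in F13 = 898.37/3596 = 0.250.

0.250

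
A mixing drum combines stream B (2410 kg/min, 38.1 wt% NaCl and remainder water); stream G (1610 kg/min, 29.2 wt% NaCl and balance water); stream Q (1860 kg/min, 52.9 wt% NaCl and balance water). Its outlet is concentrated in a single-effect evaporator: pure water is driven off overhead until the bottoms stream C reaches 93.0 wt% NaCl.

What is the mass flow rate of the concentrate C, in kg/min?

2551 kg/min

NaCl entering = 2410×0.381 + 1610×0.292 + 1860×0.529 = 2372.3 kg/min.
All NaCl reports to C, so C = 2372.3/0.930 = 2550.8 kg/min.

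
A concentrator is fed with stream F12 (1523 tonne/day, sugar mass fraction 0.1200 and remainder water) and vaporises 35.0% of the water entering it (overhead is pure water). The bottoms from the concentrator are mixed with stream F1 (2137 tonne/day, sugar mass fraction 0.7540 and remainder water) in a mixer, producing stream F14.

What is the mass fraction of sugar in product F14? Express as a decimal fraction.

0.5622

Vapour removed = 0.350×0.880×1523 = 469.08 tonne/day; concentrate = 1053.9 tonne/day.
sugar reaching the mixer = 182.76 (from concentrate) + 2137×0.754 = 1794.1 tonne/day.
Product flow = 1053.9 + 2137 = 3190.9 tonne/day; sugar fraction = 0.5622.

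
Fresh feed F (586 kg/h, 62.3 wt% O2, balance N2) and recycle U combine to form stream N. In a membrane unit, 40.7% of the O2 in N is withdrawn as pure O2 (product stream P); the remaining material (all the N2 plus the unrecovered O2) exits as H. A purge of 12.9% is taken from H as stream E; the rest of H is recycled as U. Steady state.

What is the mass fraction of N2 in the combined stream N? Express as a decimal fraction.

0.694

N2 enters only via F and leaves only via the purge: 586×0.377 = 0.129×(N2 in H), and the membrane unit passes all N2, so N2 in N = N2 in H = 1712.6 kg/h.
O2 in N: m_A = 586×0.623 + (1−0.129)·(1−0.407)·m_A, so m_A = 365.08/0.4835 = 755.08 kg/h.
N = 755.08 + 1712.6 = 2467.7 kg/h.
N2 fraction in N = 1712.6/2467.7 = 0.694.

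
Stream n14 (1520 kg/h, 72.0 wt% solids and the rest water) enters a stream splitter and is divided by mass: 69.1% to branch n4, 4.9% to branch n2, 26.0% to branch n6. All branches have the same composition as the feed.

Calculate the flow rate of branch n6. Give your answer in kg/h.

395.2 kg/h

Branch n6 flow = 0.260×1520 = 395.2 kg/h.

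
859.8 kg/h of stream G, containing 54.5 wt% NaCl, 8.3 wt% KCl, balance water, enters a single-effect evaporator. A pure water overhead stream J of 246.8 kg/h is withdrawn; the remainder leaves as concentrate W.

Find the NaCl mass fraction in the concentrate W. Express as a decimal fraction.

NaCl is not removed: 859.8×0.545 = 468.59 kg/h of NaCl enters W.
Concentrate = 859.8 − 246.8 = 613 kg/h.
Mass fraction = 468.59/613 = 0.7644.

0.7644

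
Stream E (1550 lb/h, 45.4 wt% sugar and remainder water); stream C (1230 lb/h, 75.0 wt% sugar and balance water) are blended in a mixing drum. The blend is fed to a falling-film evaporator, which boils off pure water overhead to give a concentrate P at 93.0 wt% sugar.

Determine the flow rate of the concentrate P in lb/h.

sugar entering = 1550×0.454 + 1230×0.750 = 1626.2 lb/h.
All sugar reports to P, so P = 1626.2/0.930 = 1748.6 lb/h.

1749 lb/h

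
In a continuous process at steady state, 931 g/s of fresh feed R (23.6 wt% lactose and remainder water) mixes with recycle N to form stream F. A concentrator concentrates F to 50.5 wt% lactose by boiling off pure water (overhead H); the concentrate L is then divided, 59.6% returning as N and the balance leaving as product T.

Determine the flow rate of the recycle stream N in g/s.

Overall lactose balance (none leaves overhead): lactose in fresh feed = lactose in product, i.e. 931×0.236 = (1−0.596)·L·0.505.
L = 219.72/(0.505×0.404) = 1076.9 g/s.
Recycle N = 0.596×1076.9 = 641.85 g/s.

641.9 g/s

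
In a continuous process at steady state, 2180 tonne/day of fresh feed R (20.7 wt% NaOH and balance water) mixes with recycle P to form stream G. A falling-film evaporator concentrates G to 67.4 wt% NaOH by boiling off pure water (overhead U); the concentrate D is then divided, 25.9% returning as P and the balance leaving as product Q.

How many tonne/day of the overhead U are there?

1510 tonne/day

Overall NaOH balance (none leaves overhead): NaOH in fresh feed = NaOH in product, i.e. 2180×0.207 = (1−0.259)·D·0.674.
D = 451.26/(0.674×0.741) = 903.54 tonne/day.
Recycle P = 0.259×903.54 = 234.02 tonne/day.
Combined feed G = 2180 + 234.02 = 2414 tonne/day.
Overhead U = G − D = 2414 − 903.54 = 1510.5 tonne/day.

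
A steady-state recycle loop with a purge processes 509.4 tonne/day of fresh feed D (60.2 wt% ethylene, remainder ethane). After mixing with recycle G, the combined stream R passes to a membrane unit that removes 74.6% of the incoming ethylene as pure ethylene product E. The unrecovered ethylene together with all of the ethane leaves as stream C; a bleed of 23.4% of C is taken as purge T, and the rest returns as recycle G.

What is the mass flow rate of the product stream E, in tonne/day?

284 tonne/day

ethylene in R: m_A = 509.4×0.602 + (1−0.234)·(1−0.746)·m_A, so m_A = 306.66/0.8054 = 380.74 tonne/day.
Product E = 0.746×380.74 = 284.03 tonne/day.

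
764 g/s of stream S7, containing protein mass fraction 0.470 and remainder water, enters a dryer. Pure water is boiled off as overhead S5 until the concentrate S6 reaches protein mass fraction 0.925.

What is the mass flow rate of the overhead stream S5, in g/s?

protein is conserved: 764×0.470 = 359.08 g/s all reports to the concentrate.
Concentrate = 359.08/(target fraction) = 388.19 g/s.
Overhead = 764 − 388.19 = 375.81 g/s.

375.8 g/s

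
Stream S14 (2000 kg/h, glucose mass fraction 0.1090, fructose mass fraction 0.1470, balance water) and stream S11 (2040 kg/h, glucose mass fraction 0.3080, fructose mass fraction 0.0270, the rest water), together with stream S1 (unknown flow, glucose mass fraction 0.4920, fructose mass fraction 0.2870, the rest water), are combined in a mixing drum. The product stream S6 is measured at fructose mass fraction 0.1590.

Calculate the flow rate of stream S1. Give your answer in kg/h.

Let S1 be the unknown flow. Total out = 4040 + S1.
fructose balance: 349.08 + 0.287·S1 = 0.159·(4040 + S1)
(0.287 − 0.159)·S1 = 0.159×4040 − 349.08 = 293.28
S1 = 293.28 / 0.128 = 2291.3 kg/h

2291 kg/h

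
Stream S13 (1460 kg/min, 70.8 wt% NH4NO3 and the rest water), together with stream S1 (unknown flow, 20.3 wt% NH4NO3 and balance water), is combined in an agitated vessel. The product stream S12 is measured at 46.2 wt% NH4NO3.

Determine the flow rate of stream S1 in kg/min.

1387 kg/min

Let S1 be the unknown flow. Total out = 1460 + S1.
NH4NO3 balance: 1033.7 + 0.203·S1 = 0.462·(1460 + S1)
(0.203 − 0.462)·S1 = 0.462×1460 − 1033.7 = -359.16
S1 = -359.16 / -0.259 = 1386.7 kg/min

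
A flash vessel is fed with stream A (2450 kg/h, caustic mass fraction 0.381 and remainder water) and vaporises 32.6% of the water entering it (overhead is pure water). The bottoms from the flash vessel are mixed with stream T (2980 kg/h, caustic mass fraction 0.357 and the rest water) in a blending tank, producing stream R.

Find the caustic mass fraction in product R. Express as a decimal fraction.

Vapour removed = 0.326×0.619×2450 = 494.4 kg/h; concentrate = 1955.6 kg/h.
caustic reaching the mixer = 933.45 (from concentrate) + 2980×0.357 = 1997.3 kg/h.
Product flow = 1955.6 + 2980 = 4935.6 kg/h; caustic fraction = 0.405.

0.405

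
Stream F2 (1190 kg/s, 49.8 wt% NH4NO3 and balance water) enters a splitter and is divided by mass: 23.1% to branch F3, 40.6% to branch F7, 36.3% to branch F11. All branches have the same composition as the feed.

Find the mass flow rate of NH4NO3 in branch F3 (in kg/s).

Branch F3 total = 0.231×1190 = 274.89 kg/s.
NH4NO3 in F3 = 0.498×274.89 = 136.9 kg/s.

136.9 kg/s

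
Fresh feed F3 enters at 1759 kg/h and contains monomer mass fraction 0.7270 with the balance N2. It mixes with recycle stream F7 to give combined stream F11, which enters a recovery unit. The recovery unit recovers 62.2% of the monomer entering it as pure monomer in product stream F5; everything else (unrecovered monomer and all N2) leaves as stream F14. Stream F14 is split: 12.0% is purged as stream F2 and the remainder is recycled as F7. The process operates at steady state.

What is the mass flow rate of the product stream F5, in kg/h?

1192 kg/h

monomer in F11: m_A = 1759×0.727 + (1−0.120)·(1−0.622)·m_A, so m_A = 1278.8/0.6674 = 1916.2 kg/h.
Product F5 = 0.622×1916.2 = 1191.9 kg/h.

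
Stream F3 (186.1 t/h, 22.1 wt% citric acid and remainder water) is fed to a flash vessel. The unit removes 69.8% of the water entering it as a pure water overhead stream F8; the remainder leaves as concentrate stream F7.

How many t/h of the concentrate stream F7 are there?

water entering = 186.1×0.779 = 144.97 t/h; overhead removed = 0.698×144.97 = 101.19 t/h.
Concentrate = 186.1 − 101.19 = 84.91 t/h.

84.91 t/h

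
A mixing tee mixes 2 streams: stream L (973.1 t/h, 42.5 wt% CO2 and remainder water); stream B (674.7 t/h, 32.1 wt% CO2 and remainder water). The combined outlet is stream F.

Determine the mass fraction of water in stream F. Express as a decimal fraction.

0.618

Total flow out = 973.1 + 674.7 = 1647.8 t/h.
water in = 973.1×0.575 + 674.7×0.679 = 1017.7 t/h.
water mass fraction in F = 1017.7/1647.8 = 0.618.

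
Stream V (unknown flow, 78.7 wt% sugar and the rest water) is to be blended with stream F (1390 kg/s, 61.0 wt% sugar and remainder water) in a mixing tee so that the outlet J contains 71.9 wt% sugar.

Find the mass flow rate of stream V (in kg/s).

Let V be the unknown flow. Total out = 1390 + V.
sugar balance: 847.9 + 0.787·V = 0.719·(1390 + V)
(0.787 − 0.719)·V = 0.719×1390 − 847.9 = 151.51
V = 151.51 / 0.068 = 2228.1 kg/s

2228 kg/s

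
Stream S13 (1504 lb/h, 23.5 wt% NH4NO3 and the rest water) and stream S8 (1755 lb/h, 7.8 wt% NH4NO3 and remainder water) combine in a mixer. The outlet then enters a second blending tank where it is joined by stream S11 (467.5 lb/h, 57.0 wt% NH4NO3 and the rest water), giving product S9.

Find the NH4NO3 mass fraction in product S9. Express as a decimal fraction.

0.203

Overall, product flow = 3726.5 lb/h.
NH4NO3 in = 1504×0.235 + 1755×0.078 + 467.5×0.570 = 756.8 lb/h.
NH4NO3 fraction in S9 = 0.203.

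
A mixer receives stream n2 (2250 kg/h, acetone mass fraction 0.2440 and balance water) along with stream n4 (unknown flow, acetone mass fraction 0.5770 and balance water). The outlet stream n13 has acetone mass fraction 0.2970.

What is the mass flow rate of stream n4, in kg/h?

425.9 kg/h

Let n4 be the unknown flow. Total out = 2250 + n4.
acetone balance: 549 + 0.577·n4 = 0.297·(2250 + n4)
(0.577 − 0.297)·n4 = 0.297×2250 − 549 = 119.25
n4 = 119.25 / 0.280 = 425.89 kg/h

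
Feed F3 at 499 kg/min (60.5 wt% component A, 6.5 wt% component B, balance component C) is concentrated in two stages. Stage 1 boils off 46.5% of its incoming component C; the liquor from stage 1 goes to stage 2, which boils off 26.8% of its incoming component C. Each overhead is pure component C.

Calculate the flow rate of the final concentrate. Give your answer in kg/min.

component C in feed = 499×0.330 = 164.67 kg/min.
After stage 1: component C left = (1−0.465)×164.67 = 88.098; stream total = 422.43 kg/min.
After stage 2: component C left = (1−0.268)×88.098 = 64.488; final concentrate = 398.82 kg/min.

398.8 kg/min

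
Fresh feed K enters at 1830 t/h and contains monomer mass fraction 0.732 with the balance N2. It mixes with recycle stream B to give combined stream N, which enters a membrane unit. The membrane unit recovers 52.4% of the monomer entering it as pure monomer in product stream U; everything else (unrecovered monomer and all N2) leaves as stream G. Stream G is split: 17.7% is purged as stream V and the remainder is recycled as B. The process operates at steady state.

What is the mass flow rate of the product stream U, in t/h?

1154 t/h

monomer in N: m_A = 1830×0.732 + (1−0.177)·(1−0.524)·m_A, so m_A = 1339.6/0.6083 = 2202.3 t/h.
Product U = 0.524×2202.3 = 1154 t/h.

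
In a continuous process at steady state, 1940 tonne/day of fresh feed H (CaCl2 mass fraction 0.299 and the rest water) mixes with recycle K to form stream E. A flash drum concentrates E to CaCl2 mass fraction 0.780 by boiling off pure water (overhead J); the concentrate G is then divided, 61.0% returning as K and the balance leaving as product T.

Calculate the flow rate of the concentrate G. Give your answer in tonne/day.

Overall CaCl2 balance (none leaves overhead): CaCl2 in fresh feed = CaCl2 in product, i.e. 1940×0.299 = (1−0.610)·G·0.780.
G = 580.06/(0.780×0.390) = 1906.8 tonne/day.

1907 tonne/day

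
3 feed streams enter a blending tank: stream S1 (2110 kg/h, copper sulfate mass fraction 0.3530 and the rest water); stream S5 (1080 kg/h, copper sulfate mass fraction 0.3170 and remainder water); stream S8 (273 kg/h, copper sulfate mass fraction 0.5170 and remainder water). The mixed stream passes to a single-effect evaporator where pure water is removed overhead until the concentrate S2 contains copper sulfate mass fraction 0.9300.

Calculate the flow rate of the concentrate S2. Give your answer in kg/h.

1321 kg/h

copper sulfate entering = 2110×0.353 + 1080×0.317 + 273×0.517 = 1228.3 kg/h.
All copper sulfate reports to S2, so S2 = 1228.3/0.930 = 1320.8 kg/h.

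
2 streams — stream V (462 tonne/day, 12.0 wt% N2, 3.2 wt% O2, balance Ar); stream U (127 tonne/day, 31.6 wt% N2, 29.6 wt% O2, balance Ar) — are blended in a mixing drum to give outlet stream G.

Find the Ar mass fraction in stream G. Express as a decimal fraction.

Total flow out = 462 + 127 = 589 tonne/day.
Ar in = 462×0.848 + 127×0.388 = 441.05 tonne/day.
Ar mass fraction in G = 441.05/589 = 0.749.

0.749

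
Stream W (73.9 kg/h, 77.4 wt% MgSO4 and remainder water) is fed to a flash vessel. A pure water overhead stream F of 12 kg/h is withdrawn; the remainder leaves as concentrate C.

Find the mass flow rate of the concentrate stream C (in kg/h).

Concentrate = 73.9 − 12 = 61.9 kg/h.

61.9 kg/h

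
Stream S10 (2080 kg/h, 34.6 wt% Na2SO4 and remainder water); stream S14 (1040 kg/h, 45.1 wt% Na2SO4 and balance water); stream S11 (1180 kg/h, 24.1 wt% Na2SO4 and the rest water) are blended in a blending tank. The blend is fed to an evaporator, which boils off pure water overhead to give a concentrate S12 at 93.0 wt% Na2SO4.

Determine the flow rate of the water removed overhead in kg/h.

2716 kg/h

Na2SO4 entering = 2080×0.346 + 1040×0.451 + 1180×0.241 = 1473.1 kg/h.
All Na2SO4 reports to S12, so S12 = 1473.1/0.930 = 1584 kg/h.
Total feed = 4300 kg/h; overhead = 4300 − 1584 = 2716 kg/h.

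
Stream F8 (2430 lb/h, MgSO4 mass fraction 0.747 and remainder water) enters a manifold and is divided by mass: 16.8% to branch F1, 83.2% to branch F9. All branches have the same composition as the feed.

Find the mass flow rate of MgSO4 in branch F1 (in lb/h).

305 lb/h

Branch F1 total = 0.168×2430 = 408.24 lb/h.
MgSO4 in F1 = 0.747×408.24 = 304.96 lb/h.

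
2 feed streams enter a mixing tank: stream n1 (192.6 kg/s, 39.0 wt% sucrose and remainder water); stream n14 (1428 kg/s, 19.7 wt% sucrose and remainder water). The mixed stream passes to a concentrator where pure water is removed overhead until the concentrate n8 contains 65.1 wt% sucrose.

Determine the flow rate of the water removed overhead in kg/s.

1073 kg/s

sucrose entering = 192.6×0.390 + 1428×0.197 = 356.43 kg/s.
All sucrose reports to n8, so n8 = 356.43/0.651 = 547.51 kg/s.
Total feed = 1620.6 kg/s; overhead = 1620.6 − 547.51 = 1073.1 kg/s.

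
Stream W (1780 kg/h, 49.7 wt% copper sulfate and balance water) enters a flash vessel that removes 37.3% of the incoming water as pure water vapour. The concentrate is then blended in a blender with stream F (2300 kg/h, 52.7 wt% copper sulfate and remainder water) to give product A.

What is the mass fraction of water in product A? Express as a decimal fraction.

0.4403

Vapour removed = 0.373×0.503×1780 = 333.96 kg/h; concentrate = 1446 kg/h.
water reaching the mixer = 561.38 (from concentrate) + 2300×0.473 = 1649.3 kg/h.
Product flow = 1446 + 2300 = 3746 kg/h; water fraction = 0.4403.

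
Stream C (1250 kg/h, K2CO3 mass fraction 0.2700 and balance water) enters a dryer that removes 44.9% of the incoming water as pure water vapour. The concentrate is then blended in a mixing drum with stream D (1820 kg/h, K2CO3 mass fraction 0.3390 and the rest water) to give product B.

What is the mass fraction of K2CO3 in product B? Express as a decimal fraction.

Vapour removed = 0.449×0.730×1250 = 409.71 kg/h; concentrate = 840.29 kg/h.
K2CO3 reaching the mixer = 337.5 (from concentrate) + 1820×0.339 = 954.48 kg/h.
Product flow = 840.29 + 1820 = 2660.3 kg/h; K2CO3 fraction = 0.3588.

0.3588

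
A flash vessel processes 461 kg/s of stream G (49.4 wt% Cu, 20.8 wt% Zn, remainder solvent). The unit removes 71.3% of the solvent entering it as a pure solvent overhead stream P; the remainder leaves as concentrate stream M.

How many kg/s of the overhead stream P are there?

97.95 kg/s

solvent entering = 461×0.298 = 137.38 kg/s; overhead removed = 0.713×137.38 = 97.951 kg/s.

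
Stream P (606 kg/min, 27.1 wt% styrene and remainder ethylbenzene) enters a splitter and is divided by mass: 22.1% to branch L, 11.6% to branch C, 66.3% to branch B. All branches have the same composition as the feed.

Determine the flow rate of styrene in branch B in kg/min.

Branch B total = 0.663×606 = 401.78 kg/min.
styrene in B = 0.271×401.78 = 108.88 kg/min.

108.9 kg/min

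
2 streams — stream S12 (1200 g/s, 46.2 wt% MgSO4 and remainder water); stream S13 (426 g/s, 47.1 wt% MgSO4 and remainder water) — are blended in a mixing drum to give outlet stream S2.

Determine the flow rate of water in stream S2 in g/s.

water out = water in = 1200×0.538 + 426×0.529 = 870.95 g/s.

871 g/s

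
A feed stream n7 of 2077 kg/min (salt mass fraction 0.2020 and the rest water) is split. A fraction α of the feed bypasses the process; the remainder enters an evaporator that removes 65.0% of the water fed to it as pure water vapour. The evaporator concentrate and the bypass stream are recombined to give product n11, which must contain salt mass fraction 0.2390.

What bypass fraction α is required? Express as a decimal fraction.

0.702

All 2077×0.202 = 419.55 kg/min of salt reaches n11, so n11 = 419.55/0.239 = 1755.5 kg/min and vapour = 321.54 kg/min.
The evaporator receives (1−α)·2077 of feed at 0.798 water and removes 0.650 of that water:
0.650×0.798×(1−α)×2077 = 321.54
(1−α) = 321.54/1077.3 = 0.2985;  α = 0.7015.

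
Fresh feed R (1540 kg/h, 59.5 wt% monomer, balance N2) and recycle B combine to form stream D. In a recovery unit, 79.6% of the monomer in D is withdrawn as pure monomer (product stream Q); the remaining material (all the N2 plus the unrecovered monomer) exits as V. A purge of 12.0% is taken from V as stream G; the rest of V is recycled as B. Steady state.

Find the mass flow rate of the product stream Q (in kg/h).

monomer in D: m_A = 1540×0.595 + (1−0.120)·(1−0.796)·m_A, so m_A = 916.3/0.8205 = 1116.8 kg/h.
Product Q = 0.796×1116.8 = 888.96 kg/h.

889 kg/h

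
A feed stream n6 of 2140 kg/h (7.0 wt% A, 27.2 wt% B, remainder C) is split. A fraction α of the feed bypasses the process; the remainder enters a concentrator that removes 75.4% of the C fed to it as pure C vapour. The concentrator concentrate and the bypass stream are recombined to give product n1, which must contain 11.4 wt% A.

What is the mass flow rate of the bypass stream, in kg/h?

All 2140×0.070 = 149.8 kg/h of A reaches n1, so n1 = 149.8/0.114 = 1314 kg/h and vapour = 825.96 kg/h.
The evaporator receives (1−α)·2140 of feed at 0.658 C and removes 0.754 of that C:
0.754×0.658×(1−α)×2140 = 825.96
(1−α) = 825.96/1061.7 = 0.7779;  α = 0.2221.
Bypass flow = 0.2221×2140 = 475.19 kg/h.

475.2 kg/h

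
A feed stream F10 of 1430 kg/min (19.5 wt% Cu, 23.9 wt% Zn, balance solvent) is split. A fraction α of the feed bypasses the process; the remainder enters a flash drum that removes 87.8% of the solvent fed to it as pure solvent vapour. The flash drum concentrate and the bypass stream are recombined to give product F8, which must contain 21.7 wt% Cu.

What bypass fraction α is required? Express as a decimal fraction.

0.796

All 1430×0.195 = 278.85 kg/min of Cu reaches F8, so F8 = 278.85/0.217 = 1285 kg/min and vapour = 144.98 kg/min.
The evaporator receives (1−α)·1430 of feed at 0.566 solvent and removes 0.878 of that solvent:
0.878×0.566×(1−α)×1430 = 144.98
(1−α) = 144.98/710.64 = 0.2040;  α = 0.7960.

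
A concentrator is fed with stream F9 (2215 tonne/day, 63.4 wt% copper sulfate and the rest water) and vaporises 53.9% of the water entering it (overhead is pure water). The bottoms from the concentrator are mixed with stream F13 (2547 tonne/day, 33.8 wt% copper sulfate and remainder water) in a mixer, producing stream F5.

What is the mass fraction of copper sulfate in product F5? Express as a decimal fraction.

Vapour removed = 0.539×0.366×2215 = 436.96 tonne/day; concentrate = 1778 tonne/day.
copper sulfate reaching the mixer = 1404.3 (from concentrate) + 2547×0.338 = 2265.2 tonne/day.
Product flow = 1778 + 2547 = 4325 tonne/day; copper sulfate fraction = 0.524.

0.524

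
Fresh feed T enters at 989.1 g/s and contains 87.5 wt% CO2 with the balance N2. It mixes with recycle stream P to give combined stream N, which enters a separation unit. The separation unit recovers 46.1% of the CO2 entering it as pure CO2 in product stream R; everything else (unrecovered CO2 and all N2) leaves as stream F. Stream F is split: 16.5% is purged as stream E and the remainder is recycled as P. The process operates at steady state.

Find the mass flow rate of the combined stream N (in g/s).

2323 g/s

N2 enters only via T and leaves only via the purge: 989.1×0.125 = 0.165×(N2 in F), and the separation unit passes all N2, so N2 in N = N2 in F = 749.32 g/s.
CO2 in N: m_A = 989.1×0.875 + (1−0.165)·(1−0.461)·m_A, so m_A = 865.46/0.5499 = 1573.8 g/s.
N = 1573.8 + 749.32 = 2323.1 g/s.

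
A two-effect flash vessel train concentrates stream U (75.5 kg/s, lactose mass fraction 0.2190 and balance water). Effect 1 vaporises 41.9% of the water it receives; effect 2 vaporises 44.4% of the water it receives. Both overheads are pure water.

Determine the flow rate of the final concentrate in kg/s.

35.58 kg/s

water in feed = 75.5×0.781 = 58.965 kg/s.
After stage 1: water left = (1−0.419)×58.965 = 34.259; stream total = 50.793 kg/s.
After stage 2: water left = (1−0.444)×34.259 = 19.048; final concentrate = 35.582 kg/s.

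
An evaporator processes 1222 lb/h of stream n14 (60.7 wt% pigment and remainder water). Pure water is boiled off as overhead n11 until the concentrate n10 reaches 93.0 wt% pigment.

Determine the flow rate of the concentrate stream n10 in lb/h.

797.6 lb/h

pigment is conserved: 1222×0.607 = 741.75 lb/h all reports to the concentrate.
Concentrate = 741.75/(target fraction) = 797.58 lb/h.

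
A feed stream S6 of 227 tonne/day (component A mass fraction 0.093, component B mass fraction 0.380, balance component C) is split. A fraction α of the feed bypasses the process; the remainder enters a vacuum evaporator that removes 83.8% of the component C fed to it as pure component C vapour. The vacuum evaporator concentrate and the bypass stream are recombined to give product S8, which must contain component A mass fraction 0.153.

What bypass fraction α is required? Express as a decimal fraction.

All 227×0.093 = 21.111 tonne/day of component A reaches S8, so S8 = 21.111/0.153 = 137.98 tonne/day and vapour = 89.02 tonne/day.
The evaporator receives (1−α)·227 of feed at 0.527 component C and removes 0.838 of that component C:
0.838×0.527×(1−α)×227 = 89.02
(1−α) = 89.02/100.25 = 0.8880;  α = 0.1120.

0.112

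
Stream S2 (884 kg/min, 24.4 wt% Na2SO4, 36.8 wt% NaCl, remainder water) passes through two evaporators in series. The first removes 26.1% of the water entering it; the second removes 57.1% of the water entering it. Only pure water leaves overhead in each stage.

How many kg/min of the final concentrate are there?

649.7 kg/min

water in feed = 884×0.388 = 342.99 kg/min.
After stage 1: water left = (1−0.261)×342.99 = 253.47; stream total = 794.48 kg/min.
After stage 2: water left = (1−0.571)×253.47 = 108.74; final concentrate = 649.75 kg/min.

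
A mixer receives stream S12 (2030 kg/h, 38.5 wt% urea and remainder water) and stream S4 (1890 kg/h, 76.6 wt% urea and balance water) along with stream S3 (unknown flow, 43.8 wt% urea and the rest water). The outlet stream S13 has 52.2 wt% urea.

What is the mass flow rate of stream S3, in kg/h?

Let S3 be the unknown flow. Total out = 3920 + S3.
urea balance: 2229.3 + 0.438·S3 = 0.522·(3920 + S3)
(0.438 − 0.522)·S3 = 0.522×3920 − 2229.3 = -183.05
S3 = -183.05 / -0.084 = 2179.2 kg/h

2179 kg/h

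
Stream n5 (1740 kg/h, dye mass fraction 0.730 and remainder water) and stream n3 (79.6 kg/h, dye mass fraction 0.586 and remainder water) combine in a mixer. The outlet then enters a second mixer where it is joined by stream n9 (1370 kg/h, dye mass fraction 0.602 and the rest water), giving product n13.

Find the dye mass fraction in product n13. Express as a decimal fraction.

Overall, product flow = 3189.6 kg/h.
dye in = 1740×0.730 + 79.6×0.586 + 1370×0.602 = 2141.6 kg/h.
dye fraction in n13 = 0.671.

0.671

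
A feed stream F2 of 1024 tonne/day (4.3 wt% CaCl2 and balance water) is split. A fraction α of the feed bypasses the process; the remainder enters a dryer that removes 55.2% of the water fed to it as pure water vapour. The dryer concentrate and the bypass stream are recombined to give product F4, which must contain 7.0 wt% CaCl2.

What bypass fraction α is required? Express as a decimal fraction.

0.270

All 1024×0.043 = 44.032 tonne/day of CaCl2 reaches F4, so F4 = 44.032/0.070 = 629.03 tonne/day and vapour = 394.97 tonne/day.
The evaporator receives (1−α)·1024 of feed at 0.957 water and removes 0.552 of that water:
0.552×0.957×(1−α)×1024 = 394.97
(1−α) = 394.97/540.94 = 0.7302;  α = 0.2698.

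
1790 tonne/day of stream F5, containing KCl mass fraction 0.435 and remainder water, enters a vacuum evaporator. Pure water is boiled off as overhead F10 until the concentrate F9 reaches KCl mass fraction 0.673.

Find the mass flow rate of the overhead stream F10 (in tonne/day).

KCl is conserved: 1790×0.435 = 778.65 tonne/day all reports to the concentrate.
Concentrate = 778.65/(target fraction) = 1157 tonne/day.
Overhead = 1790 − 1157 = 633.02 tonne/day.

633 tonne/day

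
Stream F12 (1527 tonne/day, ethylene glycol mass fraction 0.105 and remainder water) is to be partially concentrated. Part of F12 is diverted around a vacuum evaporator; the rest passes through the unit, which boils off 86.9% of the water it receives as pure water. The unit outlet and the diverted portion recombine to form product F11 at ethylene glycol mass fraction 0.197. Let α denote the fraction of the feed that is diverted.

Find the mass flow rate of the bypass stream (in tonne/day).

All 1527×0.105 = 160.34 tonne/day of ethylene glycol reaches F11, so F11 = 160.34/0.197 = 813.88 tonne/day and vapour = 713.12 tonne/day.
The evaporator receives (1−α)·1527 of feed at 0.895 water and removes 0.869 of that water:
0.869×0.895×(1−α)×1527 = 713.12
(1−α) = 713.12/1187.6 = 0.6005;  α = 0.3995.
Bypass flow = 0.3995×1527 = 610.11 tonne/day.

610.1 tonne/day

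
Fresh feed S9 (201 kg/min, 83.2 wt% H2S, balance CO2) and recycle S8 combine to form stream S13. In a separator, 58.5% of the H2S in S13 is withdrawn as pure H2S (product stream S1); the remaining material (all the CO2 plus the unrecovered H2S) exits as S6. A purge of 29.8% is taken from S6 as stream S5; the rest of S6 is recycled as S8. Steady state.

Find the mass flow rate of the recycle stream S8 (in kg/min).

CO2 enters only via S9 and leaves only via the purge: 201×0.168 = 0.298×(CO2 in S6), and the separator passes all CO2, so CO2 in S13 = CO2 in S6 = 113.32 kg/min.
H2S in S13: m_A = 201×0.832 + (1−0.298)·(1−0.585)·m_A, so m_A = 167.23/0.7087 = 235.98 kg/min.
S6 = (1−0.585)×235.98 + 113.32 = 211.25 kg/min.
Recycle S8 = (1−0.298)×211.25 = 148.3 kg/min.

148.3 kg/min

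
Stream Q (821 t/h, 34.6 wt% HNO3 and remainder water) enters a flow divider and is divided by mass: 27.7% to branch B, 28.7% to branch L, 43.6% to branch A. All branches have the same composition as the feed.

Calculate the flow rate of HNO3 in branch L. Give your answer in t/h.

Branch L total = 0.287×821 = 235.63 t/h.
HNO3 in L = 0.346×235.63 = 81.527 t/h.

81.53 t/h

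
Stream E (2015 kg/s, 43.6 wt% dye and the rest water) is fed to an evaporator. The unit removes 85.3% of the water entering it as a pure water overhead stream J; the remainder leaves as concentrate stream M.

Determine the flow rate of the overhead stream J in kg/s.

969.4 kg/s

water entering = 2015×0.564 = 1136.5 kg/s; overhead removed = 0.853×1136.5 = 969.4 kg/s.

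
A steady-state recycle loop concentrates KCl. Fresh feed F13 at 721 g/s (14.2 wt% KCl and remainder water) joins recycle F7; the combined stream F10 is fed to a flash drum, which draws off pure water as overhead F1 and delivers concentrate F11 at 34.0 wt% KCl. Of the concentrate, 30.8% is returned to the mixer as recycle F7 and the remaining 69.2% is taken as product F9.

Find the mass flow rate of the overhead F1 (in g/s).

419.9 g/s

Overall KCl balance (none leaves overhead): KCl in fresh feed = KCl in product, i.e. 721×0.142 = (1−0.308)·F11·0.340.
F11 = 102.38/(0.340×0.692) = 435.15 g/s.
Recycle F7 = 0.308×435.15 = 134.03 g/s.
Combined feed F10 = 721 + 134.03 = 855.03 g/s.
Overhead F1 = F10 − F11 = 855.03 − 435.15 = 419.88 g/s.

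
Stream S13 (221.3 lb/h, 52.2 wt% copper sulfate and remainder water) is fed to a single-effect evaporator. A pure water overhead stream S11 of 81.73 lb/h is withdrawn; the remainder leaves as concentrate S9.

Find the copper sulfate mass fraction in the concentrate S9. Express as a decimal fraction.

0.8277

copper sulfate is not removed: 221.3×0.522 = 115.52 lb/h of copper sulfate enters S9.
Concentrate = 221.3 − 81.73 = 139.57 lb/h.
Mass fraction = 115.52/139.57 = 0.8277.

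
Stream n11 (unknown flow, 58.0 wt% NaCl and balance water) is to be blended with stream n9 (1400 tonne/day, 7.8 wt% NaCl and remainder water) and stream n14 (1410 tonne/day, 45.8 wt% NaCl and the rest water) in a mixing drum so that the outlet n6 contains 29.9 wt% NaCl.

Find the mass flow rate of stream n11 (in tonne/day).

Let n11 be the unknown flow. Total out = 2810 + n11.
NaCl balance: 754.98 + 0.580·n11 = 0.299·(2810 + n11)
(0.580 − 0.299)·n11 = 0.299×2810 − 754.98 = 85.21
n11 = 85.21 / 0.281 = 303.24 tonne/day

303.2 tonne/day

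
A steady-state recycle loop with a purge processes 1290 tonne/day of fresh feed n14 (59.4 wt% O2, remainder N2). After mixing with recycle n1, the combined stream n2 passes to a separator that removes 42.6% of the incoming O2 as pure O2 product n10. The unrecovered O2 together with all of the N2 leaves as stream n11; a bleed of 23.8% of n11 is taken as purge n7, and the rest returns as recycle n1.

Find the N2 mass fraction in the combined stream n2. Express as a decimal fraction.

N2 enters only via n14 and leaves only via the purge: 1290×0.406 = 0.238×(N2 in n11), and the separator passes all N2, so N2 in n2 = N2 in n11 = 2200.6 tonne/day.
O2 in n2: m_A = 1290×0.594 + (1−0.238)·(1−0.426)·m_A, so m_A = 766.26/0.5626 = 1362 tonne/day.
n2 = 1362 + 2200.6 = 3562.6 tonne/day.
N2 fraction in n2 = 2200.6/3562.6 = 0.618.

0.618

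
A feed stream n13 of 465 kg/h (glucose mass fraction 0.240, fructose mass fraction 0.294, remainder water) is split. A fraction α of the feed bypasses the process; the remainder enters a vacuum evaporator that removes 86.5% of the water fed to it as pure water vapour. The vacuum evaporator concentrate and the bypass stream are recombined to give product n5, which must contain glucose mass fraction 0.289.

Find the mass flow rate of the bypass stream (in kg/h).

All 465×0.240 = 111.6 kg/h of glucose reaches n5, so n5 = 111.6/0.289 = 386.16 kg/h and vapour = 78.841 kg/h.
The evaporator receives (1−α)·465 of feed at 0.466 water and removes 0.865 of that water:
0.865×0.466×(1−α)×465 = 78.841
(1−α) = 78.841/187.44 = 0.4206;  α = 0.5794.
Bypass flow = 0.5794×465 = 269.41 kg/h.

269.4 kg/h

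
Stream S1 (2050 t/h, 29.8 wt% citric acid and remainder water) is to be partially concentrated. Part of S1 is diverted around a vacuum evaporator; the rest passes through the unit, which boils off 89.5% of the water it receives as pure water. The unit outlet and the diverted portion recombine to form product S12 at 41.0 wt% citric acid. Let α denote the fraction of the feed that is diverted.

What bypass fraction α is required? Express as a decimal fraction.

0.565

All 2050×0.298 = 610.9 t/h of citric acid reaches S12, so S12 = 610.9/0.410 = 1490 t/h and vapour = 560 t/h.
The evaporator receives (1−α)·2050 of feed at 0.702 water and removes 0.895 of that water:
0.895×0.702×(1−α)×2050 = 560
(1−α) = 560/1288 = 0.4348;  α = 0.5652.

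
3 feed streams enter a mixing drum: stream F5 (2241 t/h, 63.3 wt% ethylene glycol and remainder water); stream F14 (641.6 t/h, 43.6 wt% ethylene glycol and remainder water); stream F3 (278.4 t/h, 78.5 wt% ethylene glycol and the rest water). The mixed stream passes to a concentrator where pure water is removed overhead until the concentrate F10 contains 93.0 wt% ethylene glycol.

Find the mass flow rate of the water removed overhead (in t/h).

ethylene glycol entering = 2241×0.633 + 641.6×0.436 + 278.4×0.785 = 1916.8 t/h.
All ethylene glycol reports to F10, so F10 = 1916.8/0.930 = 2061.1 t/h.
Total feed = 3161 t/h; overhead = 3161 − 2061.1 = 1099.9 t/h.

1100 t/h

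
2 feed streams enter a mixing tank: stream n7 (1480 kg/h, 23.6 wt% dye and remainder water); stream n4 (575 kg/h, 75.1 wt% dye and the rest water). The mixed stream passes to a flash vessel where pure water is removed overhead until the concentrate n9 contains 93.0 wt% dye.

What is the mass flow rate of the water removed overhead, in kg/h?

1215 kg/h

dye entering = 1480×0.236 + 575×0.751 = 781.11 kg/h.
All dye reports to n9, so n9 = 781.11/0.930 = 839.9 kg/h.
Total feed = 2055 kg/h; overhead = 2055 − 839.9 = 1215.1 kg/h.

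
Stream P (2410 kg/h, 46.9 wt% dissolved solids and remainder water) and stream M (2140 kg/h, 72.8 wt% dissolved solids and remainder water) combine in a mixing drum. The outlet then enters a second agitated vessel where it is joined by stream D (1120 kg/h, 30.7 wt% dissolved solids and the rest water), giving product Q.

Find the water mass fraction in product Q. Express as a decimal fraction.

Overall, product flow = 5670 kg/h.
water in = 2410×0.531 + 2140×0.272 + 1120×0.693 = 2637.9 kg/h.
water fraction in Q = 0.465.

0.465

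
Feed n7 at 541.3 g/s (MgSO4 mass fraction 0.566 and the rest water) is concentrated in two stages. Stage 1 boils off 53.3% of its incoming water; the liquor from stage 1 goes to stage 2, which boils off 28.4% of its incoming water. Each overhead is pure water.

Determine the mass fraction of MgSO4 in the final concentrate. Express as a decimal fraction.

water in feed = 541.3×0.434 = 234.92 g/s.
After stage 1: water left = (1−0.533)×234.92 = 109.71; stream total = 416.09 g/s.
After stage 2: water left = (1−0.284)×109.71 = 78.552; final concentrate = 384.93 g/s.
MgSO4 fraction = 306.38/384.93 = 0.796.

0.796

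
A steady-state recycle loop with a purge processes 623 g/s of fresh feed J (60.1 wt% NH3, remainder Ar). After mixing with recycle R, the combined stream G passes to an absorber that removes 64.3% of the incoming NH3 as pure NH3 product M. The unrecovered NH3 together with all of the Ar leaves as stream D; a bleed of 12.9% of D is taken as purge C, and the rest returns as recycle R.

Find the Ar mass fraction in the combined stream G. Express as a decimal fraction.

Ar enters only via J and leaves only via the purge: 623×0.399 = 0.129×(Ar in D), and the absorber passes all Ar, so Ar in G = Ar in D = 1927 g/s.
NH3 in G: m_A = 623×0.601 + (1−0.129)·(1−0.643)·m_A, so m_A = 374.42/0.6891 = 543.39 g/s.
G = 543.39 + 1927 = 2470.3 g/s.
Ar fraction in G = 1927/2470.3 = 0.780.

0.780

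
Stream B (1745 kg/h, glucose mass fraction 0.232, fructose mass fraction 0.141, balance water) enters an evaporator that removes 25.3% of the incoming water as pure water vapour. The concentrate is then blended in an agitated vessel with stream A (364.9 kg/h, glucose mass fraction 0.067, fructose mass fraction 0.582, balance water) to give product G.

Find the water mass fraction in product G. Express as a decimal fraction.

Vapour removed = 0.253×0.627×1745 = 276.81 kg/h; concentrate = 1468.2 kg/h.
water reaching the mixer = 817.3 (from concentrate) + 364.9×0.351 = 945.38 kg/h.
Product flow = 1468.2 + 364.9 = 1833.1 kg/h; water fraction = 0.516.

0.516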